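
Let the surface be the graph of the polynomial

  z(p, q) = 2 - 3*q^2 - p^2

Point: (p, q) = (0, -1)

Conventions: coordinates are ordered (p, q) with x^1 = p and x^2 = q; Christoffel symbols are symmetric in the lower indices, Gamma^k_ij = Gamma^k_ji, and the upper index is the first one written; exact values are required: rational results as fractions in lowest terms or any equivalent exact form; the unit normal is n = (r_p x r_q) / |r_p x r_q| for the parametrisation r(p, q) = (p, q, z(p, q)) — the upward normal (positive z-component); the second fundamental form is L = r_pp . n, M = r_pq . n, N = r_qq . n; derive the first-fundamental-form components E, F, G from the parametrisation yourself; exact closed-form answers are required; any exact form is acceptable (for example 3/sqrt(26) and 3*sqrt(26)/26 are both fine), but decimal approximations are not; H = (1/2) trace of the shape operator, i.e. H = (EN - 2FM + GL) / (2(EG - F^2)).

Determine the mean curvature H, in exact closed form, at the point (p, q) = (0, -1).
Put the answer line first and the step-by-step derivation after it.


Answer: H = -40*sqrt(37)/1369

z_p = 0, z_q = 6, z_pp = -2, z_pq = 0, z_qq = -6
E = 1, F = 0, G = 37; answer radicand W^2 = 37
unnormalised second-form numerators: l = -2, m = 0, n = -6; L = l/sqrt(37), and similarly M = m/sqrt(W^2), N = n/sqrt(W^2)
H = (E*n - 2*F*m + G*l) / (2*(EG - F^2)*sqrt(W^2)); E*n - 2*F*m + G*l = -80, EG - F^2 = 37, so H = (-40/37)/sqrt(37)


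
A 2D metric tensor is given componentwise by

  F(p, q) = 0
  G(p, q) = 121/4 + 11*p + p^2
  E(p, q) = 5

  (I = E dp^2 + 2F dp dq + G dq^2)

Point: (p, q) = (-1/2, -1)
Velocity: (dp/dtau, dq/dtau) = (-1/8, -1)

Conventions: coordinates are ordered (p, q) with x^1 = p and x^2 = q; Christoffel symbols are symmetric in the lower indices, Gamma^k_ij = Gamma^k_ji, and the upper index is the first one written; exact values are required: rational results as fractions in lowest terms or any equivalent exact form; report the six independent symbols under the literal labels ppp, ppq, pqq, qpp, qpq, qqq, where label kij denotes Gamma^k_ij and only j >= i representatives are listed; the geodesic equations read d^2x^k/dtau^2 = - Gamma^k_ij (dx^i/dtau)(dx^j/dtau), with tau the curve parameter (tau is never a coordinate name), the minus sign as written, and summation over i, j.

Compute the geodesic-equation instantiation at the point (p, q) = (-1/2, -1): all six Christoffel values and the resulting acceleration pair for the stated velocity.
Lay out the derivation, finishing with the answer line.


E = 5, F = 0, G = 25 at the point
E_p = 0, E_q = 0, F_p = 0, F_q = 0, G_p = 10, G_q = 0
EG - F^2 = 125;  g^inv = (1/125) * [[25, 0], [0, 5]]
first-kind symbols [ij,l] = (1/2)(d_i g_jl + d_j g_il - d_l g_ij): [pp,p] = E_p/2 = 0, [pp,q] = F_p - E_q/2 = 0, [pq,p] = E_q/2 = 0, [pq,q] = G_p/2 = 5, [qq,p] = F_q - G_p/2 = -5, [qq,q] = G_q/2 = 0
Gamma^p_ij = (G*[ij,p] - F*[ij,q])/(EG - F^2), Gamma^q_ij = (E*[ij,q] - F*[ij,p])/(EG - F^2)
Gamma_ppp = 0, Gamma_ppq = 0, Gamma_pqq = -1, Gamma_qpp = 0, Gamma_qpq = 1/5, Gamma_qqq = 0
d^2p/dtau^2 = -(Gamma_ppp*(-1/8)^2 + 2*Gamma_ppq*(-1/8)*(-1) + Gamma_pqq*(-1)^2) = 1
d^2q/dtau^2 = -(Gamma_qpp*(-1/8)^2 + 2*Gamma_qpq*(-1/8)*(-1) + Gamma_qqq*(-1)^2) = -1/20

Answer: Gamma_ppp = 0, Gamma_ppq = 0, Gamma_pqq = -1, Gamma_qpp = 0, Gamma_qpq = 1/5, Gamma_qqq = 0; accelerations (d^2p/dtau^2, d^2q/dtau^2) = (1, -1/20)


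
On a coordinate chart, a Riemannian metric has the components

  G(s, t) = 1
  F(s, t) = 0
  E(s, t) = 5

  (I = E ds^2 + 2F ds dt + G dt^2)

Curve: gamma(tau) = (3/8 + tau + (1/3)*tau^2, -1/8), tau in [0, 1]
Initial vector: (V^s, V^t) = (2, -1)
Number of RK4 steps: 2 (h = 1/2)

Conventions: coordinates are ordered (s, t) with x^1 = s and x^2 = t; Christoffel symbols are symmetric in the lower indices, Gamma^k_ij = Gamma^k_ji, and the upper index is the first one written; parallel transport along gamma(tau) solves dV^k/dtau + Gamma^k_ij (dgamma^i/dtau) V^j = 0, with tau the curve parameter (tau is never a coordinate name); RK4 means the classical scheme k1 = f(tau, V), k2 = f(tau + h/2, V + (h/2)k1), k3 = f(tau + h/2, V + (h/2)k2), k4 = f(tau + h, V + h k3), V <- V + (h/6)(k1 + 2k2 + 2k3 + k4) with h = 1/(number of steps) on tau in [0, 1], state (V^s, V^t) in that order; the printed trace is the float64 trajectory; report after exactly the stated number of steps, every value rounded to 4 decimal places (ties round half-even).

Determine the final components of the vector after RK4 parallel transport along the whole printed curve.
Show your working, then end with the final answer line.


gamma'(tau) = (1 + (2/3)*tau, 0); f(tau, V)^k = -Gamma^k_ij(gamma(tau)) gamma'^i(tau) V^j; h = 1/2; intermediate values shown to 6 dp
curve data and Christoffel symbols at the stage parameters:
  tau = 0.000000: gamma = (0.375000, -0.125000), gamma' = (1.000000, 0.000000); Gamma_sss = 0.000000, Gamma_sst = 0.000000, Gamma_stt = 0.000000, Gamma_tss = 0.000000, Gamma_tst = 0.000000, Gamma_ttt = 0.000000
  tau = 0.250000: gamma = (0.645833, -0.125000), gamma' = (1.166667, 0.000000); Gamma_sss = 0.000000, Gamma_sst = 0.000000, Gamma_stt = 0.000000, Gamma_tss = 0.000000, Gamma_tst = 0.000000, Gamma_ttt = 0.000000
  tau = 0.500000: gamma = (0.958333, -0.125000), gamma' = (1.333333, 0.000000); Gamma_sss = 0.000000, Gamma_sst = 0.000000, Gamma_stt = 0.000000, Gamma_tss = 0.000000, Gamma_tst = 0.000000, Gamma_ttt = 0.000000
  tau = 0.750000: gamma = (1.312500, -0.125000), gamma' = (1.500000, 0.000000); Gamma_sss = 0.000000, Gamma_sst = 0.000000, Gamma_stt = 0.000000, Gamma_tss = 0.000000, Gamma_tst = 0.000000, Gamma_ttt = 0.000000
  tau = 1.000000: gamma = (1.708333, -0.125000), gamma' = (1.666667, 0.000000); Gamma_sss = 0.000000, Gamma_sst = 0.000000, Gamma_stt = 0.000000, Gamma_tss = 0.000000, Gamma_tst = 0.000000, Gamma_ttt = 0.000000
step 0: V^s = 2.0000, V^t = -1.0000
step 1: k1 = (0.000000, 0.000000), k2 = (0.000000, 0.000000), k3 = (0.000000, 0.000000), k4 = (0.000000, 0.000000); V <- V + (h/6)(k1 + 2k2 + 2k3 + k4): V^s = 2.0000, V^t = -1.0000
step 2: k1 = (0.000000, 0.000000), k2 = (0.000000, 0.000000), k3 = (0.000000, 0.000000), k4 = (0.000000, 0.000000); V <- V + (h/6)(k1 + 2k2 + 2k3 + k4): V^s = 2.0000, V^t = -1.0000

Answer: V^s = 2.0000, V^t = -1.0000


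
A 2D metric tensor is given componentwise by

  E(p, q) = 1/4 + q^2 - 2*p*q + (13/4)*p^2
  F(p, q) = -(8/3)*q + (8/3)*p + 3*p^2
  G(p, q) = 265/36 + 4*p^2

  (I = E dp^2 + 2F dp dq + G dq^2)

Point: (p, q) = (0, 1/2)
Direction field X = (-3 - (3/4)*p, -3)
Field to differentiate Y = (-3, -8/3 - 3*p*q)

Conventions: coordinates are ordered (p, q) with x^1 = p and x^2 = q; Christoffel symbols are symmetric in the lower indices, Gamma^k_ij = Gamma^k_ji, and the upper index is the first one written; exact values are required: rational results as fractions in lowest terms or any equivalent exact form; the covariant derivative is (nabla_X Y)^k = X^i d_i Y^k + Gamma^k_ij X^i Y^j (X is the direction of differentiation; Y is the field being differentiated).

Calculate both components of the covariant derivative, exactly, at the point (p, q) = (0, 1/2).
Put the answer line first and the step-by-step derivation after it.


Answer: (nabla_X Y)^p = -21944/411, (nabla_X Y)^q = -691/274

E = 1/2, F = -4/3, G = 265/36 at the point
E_p = -1, E_q = 1, F_p = 8/3, F_q = -8/3, G_p = 0, G_q = 0
EG - F^2 = 137/72;  g^inv = (72/137) * [[265/36, 4/3], [4/3, 1/2]]
first-kind symbols [ij,l] = (1/2)(d_i g_jl + d_j g_il - d_l g_ij): [pp,p] = E_p/2 = -1/2, [pp,q] = F_p - E_q/2 = 13/6, [pq,p] = E_q/2 = 1/2, [pq,q] = G_p/2 = 0, [qq,p] = F_q - G_p/2 = -8/3, [qq,q] = G_q/2 = 0
Gamma^p_ij = (G*[ij,p] - F*[ij,q])/(EG - F^2), Gamma^q_ij = (E*[ij,q] - F*[ij,p])/(EG - F^2)
Gamma_ppp = -57/137, Gamma_ppq = 265/137, Gamma_pqq = -4240/411, Gamma_qpp = 30/137, Gamma_qpq = 48/137, Gamma_qqq = -256/137
X = (-3, -3), Y = (-3, -8/3) at the point


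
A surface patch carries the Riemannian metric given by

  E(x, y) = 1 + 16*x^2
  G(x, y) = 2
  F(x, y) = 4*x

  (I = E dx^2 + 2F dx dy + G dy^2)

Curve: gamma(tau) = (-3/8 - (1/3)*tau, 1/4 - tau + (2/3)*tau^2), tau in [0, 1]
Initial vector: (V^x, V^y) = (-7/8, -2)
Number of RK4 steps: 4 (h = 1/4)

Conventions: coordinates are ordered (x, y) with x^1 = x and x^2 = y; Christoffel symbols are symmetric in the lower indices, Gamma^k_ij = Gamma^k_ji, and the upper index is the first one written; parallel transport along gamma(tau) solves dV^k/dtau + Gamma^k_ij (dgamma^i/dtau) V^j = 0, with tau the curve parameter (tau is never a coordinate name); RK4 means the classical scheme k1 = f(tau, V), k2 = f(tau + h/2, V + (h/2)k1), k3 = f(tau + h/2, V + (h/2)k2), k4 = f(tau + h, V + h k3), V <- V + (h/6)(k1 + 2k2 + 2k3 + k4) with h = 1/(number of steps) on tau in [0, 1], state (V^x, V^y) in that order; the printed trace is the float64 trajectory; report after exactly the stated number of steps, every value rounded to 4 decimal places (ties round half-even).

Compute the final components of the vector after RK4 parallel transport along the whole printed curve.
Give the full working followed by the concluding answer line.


gamma'(tau) = (-1/3, -1 + (4/3)*tau); f(tau, V)^k = -Gamma^k_ij(gamma(tau)) gamma'^i(tau) V^j; h = 1/4; intermediate values shown to 6 dp
curve data and Christoffel symbols at the stage parameters:
  tau = 0.000000: gamma = (-0.375000, 0.250000), gamma' = (-0.333333, -1.000000); Gamma_xxx = -1.411765, Gamma_xxy = 0.000000, Gamma_xyy = 0.000000, Gamma_yxx = 0.941176, Gamma_yxy = 0.000000, Gamma_yyy = 0.000000
  tau = 0.125000: gamma = (-0.416667, 0.135417), gamma' = (-0.333333, -0.833333); Gamma_xxx = -1.395349, Gamma_xxy = 0.000000, Gamma_xyy = 0.000000, Gamma_yxx = 0.837209, Gamma_yxy = 0.000000, Gamma_yyy = 0.000000
  tau = 0.250000: gamma = (-0.458333, 0.041667), gamma' = (-0.333333, -0.666667); Gamma_xxx = -1.367876, Gamma_xxy = 0.000000, Gamma_xyy = 0.000000, Gamma_yxx = 0.746114, Gamma_yxy = 0.000000, Gamma_yyy = 0.000000
  tau = 0.375000: gamma = (-0.500000, -0.031250), gamma' = (-0.333333, -0.500000); Gamma_xxx = -1.333333, Gamma_xxy = 0.000000, Gamma_xyy = 0.000000, Gamma_yxx = 0.666667, Gamma_yxy = 0.000000, Gamma_yyy = 0.000000
  tau = 0.500000: gamma = (-0.541667, -0.083333), gamma' = (-0.333333, -0.333333); Gamma_xxx = -1.294606, Gamma_xxy = 0.000000, Gamma_xyy = 0.000000, Gamma_yxx = 0.597510, Gamma_yxy = 0.000000, Gamma_yyy = 0.000000
  tau = 0.625000: gamma = (-0.583333, -0.114583), gamma' = (-0.333333, -0.166667); Gamma_xxx = -1.253731, Gamma_xxy = 0.000000, Gamma_xyy = 0.000000, Gamma_yxx = 0.537313, Gamma_yxy = 0.000000, Gamma_yyy = 0.000000
  tau = 0.750000: gamma = (-0.625000, -0.125000), gamma' = (-0.333333, 0.000000); Gamma_xxx = -1.212121, Gamma_xxy = 0.000000, Gamma_xyy = 0.000000, Gamma_yxx = 0.484848, Gamma_yxy = 0.000000, Gamma_yyy = 0.000000
  tau = 0.875000: gamma = (-0.666667, -0.114583), gamma' = (-0.333333, 0.166667); Gamma_xxx = -1.170732, Gamma_xxy = 0.000000, Gamma_xyy = 0.000000, Gamma_yxx = 0.439024, Gamma_yxy = 0.000000, Gamma_yyy = 0.000000
  tau = 1.000000: gamma = (-0.708333, -0.083333), gamma' = (-0.333333, 0.333333); Gamma_xxx = -1.130194, Gamma_xxy = 0.000000, Gamma_xyy = 0.000000, Gamma_yxx = 0.398892, Gamma_yxy = 0.000000, Gamma_yyy = 0.000000
step 0: V^x = -0.8750, V^y = -2.0000
step 1: k1 = (0.411765, -0.274510), k2 = (0.383037, -0.229822), k3 = (0.384707, -0.230824), k4 = (0.355111, -0.193697); V <- V + (h/6)(k1 + 2k2 + 2k3 + k4): V^x = -0.7791, V^y = -2.0579
step 2: k1 = (0.355223, -0.193758), k2 = (0.326518, -0.163259), k3 = (0.328113, -0.164056), k4 = (0.300797, -0.138830); V <- V + (h/6)(k1 + 2k2 + 2k3 + k4): V^x = -0.6972, V^y = -2.0990
step 3: k1 = (0.300858, -0.138858), k2 = (0.275643, -0.118133), k3 = (0.276960, -0.118697), k4 = (0.253714, -0.101485); V <- V + (h/6)(k1 + 2k2 + 2k3 + k4): V^x = -0.6280, V^y = -2.1288
step 4: k1 = (0.253747, -0.101499), k2 = (0.232705, -0.087264), k3 = (0.233731, -0.087649), k4 = (0.214583, -0.075735); V <- V + (h/6)(k1 + 2k2 + 2k3 + k4): V^x = -0.5696, V^y = -2.1507

Answer: V^x = -0.5696, V^y = -2.1507


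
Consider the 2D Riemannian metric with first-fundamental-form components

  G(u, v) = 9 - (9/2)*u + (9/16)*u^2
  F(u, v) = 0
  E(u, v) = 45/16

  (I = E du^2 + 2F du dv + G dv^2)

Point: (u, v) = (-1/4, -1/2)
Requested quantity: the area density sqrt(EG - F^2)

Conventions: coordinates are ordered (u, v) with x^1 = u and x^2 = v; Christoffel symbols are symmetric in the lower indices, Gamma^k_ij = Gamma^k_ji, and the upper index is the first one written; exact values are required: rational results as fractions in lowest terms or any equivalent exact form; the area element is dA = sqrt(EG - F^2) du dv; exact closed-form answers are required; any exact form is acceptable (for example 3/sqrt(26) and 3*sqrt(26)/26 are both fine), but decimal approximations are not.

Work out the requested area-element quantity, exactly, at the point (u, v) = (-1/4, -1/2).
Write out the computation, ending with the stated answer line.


E = 45/16, F = 0, G = 2601/256; EG - F^2 = 117045/4096

Answer: sqrt(EG - F^2) = 153*sqrt(5)/64


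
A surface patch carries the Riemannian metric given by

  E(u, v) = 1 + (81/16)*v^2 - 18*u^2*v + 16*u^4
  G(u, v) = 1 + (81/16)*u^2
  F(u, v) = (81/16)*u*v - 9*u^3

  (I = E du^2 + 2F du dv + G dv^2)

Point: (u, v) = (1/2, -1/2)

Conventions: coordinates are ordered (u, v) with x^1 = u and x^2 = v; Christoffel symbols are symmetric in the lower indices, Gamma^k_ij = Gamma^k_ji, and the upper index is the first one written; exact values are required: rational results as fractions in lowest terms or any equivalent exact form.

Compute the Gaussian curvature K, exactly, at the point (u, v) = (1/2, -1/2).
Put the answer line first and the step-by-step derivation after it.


Answer: K = -5184/47089

E = 353/64, F = -153/64, G = 145/64, EG - F^2 = 217/32 at the point
E_u = 17, E_v = -153/16, F_u = -297/32, F_v = 81/32, G_u = 81/16, G_v = 0
E_vv = 81/8, F_uv = 81/16, G_uu = 81/8
K follows from Brioschi's formula, (det M1 - det M2)/(EG - F^2)^2.
M1 = [[-E_vv/2 + F_uv - G_uu/2, E_u/2, F_u - E_v/2], [F_v - G_u/2, E, F], [G_v/2, F, G]] = [[-81/16, 17/2, -9/2], [0, 353/64, -153/64], [0, -153/64, 145/64]]; det M1 = -17577/512
M2 = [[0, E_v/2, G_u/2], [E_v/2, E, F], [G_u/2, F, G]] = [[0, -153/32, 81/32], [-153/32, 353/64, -153/64], [81/32, -153/64, 145/64]]; det M2 = -14985/512
det M1 - det M2 = -81/16; K = -81/16 / (217/32)^2 = -5184/47089


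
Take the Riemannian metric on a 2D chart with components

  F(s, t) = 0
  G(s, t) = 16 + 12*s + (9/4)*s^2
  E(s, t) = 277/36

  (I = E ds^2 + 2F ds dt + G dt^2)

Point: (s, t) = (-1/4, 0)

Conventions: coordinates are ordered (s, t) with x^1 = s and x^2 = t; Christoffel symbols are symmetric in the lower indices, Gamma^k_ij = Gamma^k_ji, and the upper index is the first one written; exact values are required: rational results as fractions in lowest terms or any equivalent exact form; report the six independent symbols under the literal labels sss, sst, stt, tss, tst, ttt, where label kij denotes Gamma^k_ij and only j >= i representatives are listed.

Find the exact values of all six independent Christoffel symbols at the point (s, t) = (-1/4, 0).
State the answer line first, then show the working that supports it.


Answer: Gamma_sss = 0, Gamma_sst = 0, Gamma_stt = -783/1108, Gamma_tss = 0, Gamma_tst = 12/29, Gamma_ttt = 0

E = 277/36, F = 0, G = 841/64 at the point
E_s = 0, E_t = 0, F_s = 0, F_t = 0, G_s = 87/8, G_t = 0
EG - F^2 = 232957/2304;  g^inv = (2304/232957) * [[841/64, 0], [0, 277/36]]
first-kind symbols [ij,l] = (1/2)(d_i g_jl + d_j g_il - d_l g_ij): [ss,s] = E_s/2 = 0, [ss,t] = F_s - E_t/2 = 0, [st,s] = E_t/2 = 0, [st,t] = G_s/2 = 87/16, [tt,s] = F_t - G_s/2 = -87/16, [tt,t] = G_t/2 = 0
Gamma^s_ij = (G*[ij,s] - F*[ij,t])/(EG - F^2), Gamma^t_ij = (E*[ij,t] - F*[ij,s])/(EG - F^2)


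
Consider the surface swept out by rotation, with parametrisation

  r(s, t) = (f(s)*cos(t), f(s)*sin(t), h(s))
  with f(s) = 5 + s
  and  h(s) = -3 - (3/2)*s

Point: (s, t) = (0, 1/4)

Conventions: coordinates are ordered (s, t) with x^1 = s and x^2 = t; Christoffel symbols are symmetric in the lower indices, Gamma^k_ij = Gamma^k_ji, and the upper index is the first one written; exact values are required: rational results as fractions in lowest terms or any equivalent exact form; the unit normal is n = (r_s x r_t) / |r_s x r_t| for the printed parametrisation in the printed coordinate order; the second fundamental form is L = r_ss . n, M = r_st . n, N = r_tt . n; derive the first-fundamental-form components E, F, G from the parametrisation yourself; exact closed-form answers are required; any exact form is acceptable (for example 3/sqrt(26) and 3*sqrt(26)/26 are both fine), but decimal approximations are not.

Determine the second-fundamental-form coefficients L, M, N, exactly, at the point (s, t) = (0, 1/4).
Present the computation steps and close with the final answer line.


f = 5, f' = 1, f'' = 0, h' = -3/2, h'' = 0
E = 13/4, F = 0, G = 25; answer radicand W^2 = 13/4
unnormalised second-form numerators: l = 0, m = 0, n = -15/2; L = l/sqrt(13/4), and similarly M = m/sqrt(W^2), N = n/sqrt(W^2)

Answer: L = 0, M = 0, N = -15*sqrt(13)/13


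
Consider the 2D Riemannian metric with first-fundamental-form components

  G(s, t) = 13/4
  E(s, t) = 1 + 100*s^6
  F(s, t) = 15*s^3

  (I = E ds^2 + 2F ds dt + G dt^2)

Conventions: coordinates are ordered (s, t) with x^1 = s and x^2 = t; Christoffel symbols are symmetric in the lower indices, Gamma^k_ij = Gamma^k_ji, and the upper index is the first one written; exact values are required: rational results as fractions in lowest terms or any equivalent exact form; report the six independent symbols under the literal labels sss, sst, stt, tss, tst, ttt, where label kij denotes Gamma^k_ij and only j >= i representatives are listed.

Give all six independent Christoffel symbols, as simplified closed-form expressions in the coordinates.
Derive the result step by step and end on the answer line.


E = 1 + 100*s^6; F = 15*s^3; G = 13/4
Gamma^k_ij = (1/2) g^{kl} (d_i g_jl + d_j g_il - d_l g_ij), with g^inv = (1/(EG-F^2)) [[G, -F], [-F, E]]
first partials: E_s = 600*s^5, E_t = 0, F_s = 45*s^2, F_t = 0, G_s = 0, G_t = 0
D = EG - F^2 = 13/4 + 100*s^6
expanded: Gamma^s_ss = (G E_s - 2F F_s + F E_t)/(2D), Gamma^s_st = (G E_t - F G_s)/(2D), Gamma^s_tt = (2G F_t - G G_s - F G_t)/(2D), Gamma^t_ss = (2E F_s - E E_t - F E_s)/(2D), Gamma^t_st = (E G_s - F E_t)/(2D), Gamma^t_tt = (E G_t - 2F F_t + F G_s)/(2D); substitute and cancel common factors

Answer: Gamma_sss = 1200*s^5/(400*s^6 + 13), Gamma_sst = 0, Gamma_stt = 0, Gamma_tss = 180*s^2/(400*s^6 + 13), Gamma_tst = 0, Gamma_ttt = 0


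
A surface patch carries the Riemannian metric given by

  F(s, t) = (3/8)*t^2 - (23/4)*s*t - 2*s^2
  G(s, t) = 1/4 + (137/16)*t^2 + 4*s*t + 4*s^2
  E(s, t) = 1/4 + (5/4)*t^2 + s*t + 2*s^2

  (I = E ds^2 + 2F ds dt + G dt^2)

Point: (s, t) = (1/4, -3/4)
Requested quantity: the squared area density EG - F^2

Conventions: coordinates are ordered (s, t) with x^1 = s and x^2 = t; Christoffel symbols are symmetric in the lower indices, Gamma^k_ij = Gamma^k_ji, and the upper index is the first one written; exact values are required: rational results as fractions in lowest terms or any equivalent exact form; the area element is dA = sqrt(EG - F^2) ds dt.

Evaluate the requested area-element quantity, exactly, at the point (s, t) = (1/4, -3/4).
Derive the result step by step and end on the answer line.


E = 57/64, F = 149/128, G = 1169/256; EG - F^2 = 2777/1024

Answer: EG - F^2 = 2777/1024


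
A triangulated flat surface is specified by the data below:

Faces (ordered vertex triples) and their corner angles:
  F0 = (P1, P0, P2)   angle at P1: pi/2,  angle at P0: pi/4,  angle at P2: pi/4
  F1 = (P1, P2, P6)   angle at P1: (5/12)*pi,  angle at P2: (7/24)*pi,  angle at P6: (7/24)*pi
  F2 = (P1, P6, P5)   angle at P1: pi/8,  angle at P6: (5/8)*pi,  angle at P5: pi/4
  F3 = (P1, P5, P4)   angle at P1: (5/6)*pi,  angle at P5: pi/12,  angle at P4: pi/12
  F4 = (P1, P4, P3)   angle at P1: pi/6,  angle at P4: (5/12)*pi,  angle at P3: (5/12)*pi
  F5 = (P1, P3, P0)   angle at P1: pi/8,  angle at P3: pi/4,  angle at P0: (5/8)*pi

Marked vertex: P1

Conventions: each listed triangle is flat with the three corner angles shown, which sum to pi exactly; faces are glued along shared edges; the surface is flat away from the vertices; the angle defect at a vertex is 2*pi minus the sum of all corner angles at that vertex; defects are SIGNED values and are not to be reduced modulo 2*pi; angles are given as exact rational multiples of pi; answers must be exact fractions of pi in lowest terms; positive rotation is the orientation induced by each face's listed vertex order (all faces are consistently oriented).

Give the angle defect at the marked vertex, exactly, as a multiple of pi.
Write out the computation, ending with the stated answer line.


Sum of corner angles at P1: (13/6)*pi
defect = 2*pi - (13/6)*pi

Answer: defect(P1) = -pi/6


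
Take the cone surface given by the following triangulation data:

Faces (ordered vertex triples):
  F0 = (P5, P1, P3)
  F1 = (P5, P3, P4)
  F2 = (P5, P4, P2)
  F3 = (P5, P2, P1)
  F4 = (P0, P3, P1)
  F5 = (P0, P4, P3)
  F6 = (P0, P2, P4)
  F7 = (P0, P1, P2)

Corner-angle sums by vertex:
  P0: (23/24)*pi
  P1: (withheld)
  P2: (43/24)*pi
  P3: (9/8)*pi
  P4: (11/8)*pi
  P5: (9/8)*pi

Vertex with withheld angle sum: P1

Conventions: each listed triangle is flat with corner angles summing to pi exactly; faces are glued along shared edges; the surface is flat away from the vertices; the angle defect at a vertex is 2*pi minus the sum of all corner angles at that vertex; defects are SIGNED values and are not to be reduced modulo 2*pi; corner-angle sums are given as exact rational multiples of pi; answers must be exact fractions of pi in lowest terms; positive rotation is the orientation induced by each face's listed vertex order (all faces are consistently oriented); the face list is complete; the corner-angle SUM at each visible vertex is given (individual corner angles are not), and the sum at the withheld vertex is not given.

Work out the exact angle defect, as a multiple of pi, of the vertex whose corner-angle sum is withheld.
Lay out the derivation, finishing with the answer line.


V = 6, E = 12, F = 8; chi = V - E + F = 2
Gauss-Bonnet: total defect = 2*pi*chi = 4*pi; visible defects sum to (29/8)*pi

Answer: defect(P1) = (3/8)*pi


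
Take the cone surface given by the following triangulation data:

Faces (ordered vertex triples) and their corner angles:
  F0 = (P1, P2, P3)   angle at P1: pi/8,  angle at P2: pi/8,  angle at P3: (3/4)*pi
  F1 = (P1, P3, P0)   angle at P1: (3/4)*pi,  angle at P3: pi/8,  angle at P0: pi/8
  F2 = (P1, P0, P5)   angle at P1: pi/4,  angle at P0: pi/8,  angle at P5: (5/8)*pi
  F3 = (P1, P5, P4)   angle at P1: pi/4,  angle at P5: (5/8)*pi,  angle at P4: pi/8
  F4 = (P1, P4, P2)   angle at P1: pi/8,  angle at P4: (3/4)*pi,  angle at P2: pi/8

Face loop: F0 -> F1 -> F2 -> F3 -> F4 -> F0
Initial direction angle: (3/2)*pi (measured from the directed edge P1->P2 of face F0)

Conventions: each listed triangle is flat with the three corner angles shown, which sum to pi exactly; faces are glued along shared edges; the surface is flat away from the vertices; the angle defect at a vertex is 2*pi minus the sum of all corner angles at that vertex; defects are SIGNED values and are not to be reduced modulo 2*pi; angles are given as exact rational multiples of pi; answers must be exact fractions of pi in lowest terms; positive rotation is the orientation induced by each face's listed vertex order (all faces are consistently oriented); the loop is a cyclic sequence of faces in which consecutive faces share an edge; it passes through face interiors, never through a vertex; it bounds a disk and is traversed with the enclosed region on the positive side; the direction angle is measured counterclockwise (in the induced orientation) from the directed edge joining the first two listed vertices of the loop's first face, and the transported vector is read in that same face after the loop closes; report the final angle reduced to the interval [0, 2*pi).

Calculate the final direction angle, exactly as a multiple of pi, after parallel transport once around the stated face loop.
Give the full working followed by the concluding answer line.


enclosed vertex P1: corner angles sum to (3/2)*pi, defect = 2*pi - (3/2)*pi = pi/2
adding the enclosed defects to the starting angle (mod 2*pi, induced orientation) gives the holonomy
final angle = (3/2)*pi + pi/2 = 0 (mod 2*pi)

Answer: final direction angle = 0


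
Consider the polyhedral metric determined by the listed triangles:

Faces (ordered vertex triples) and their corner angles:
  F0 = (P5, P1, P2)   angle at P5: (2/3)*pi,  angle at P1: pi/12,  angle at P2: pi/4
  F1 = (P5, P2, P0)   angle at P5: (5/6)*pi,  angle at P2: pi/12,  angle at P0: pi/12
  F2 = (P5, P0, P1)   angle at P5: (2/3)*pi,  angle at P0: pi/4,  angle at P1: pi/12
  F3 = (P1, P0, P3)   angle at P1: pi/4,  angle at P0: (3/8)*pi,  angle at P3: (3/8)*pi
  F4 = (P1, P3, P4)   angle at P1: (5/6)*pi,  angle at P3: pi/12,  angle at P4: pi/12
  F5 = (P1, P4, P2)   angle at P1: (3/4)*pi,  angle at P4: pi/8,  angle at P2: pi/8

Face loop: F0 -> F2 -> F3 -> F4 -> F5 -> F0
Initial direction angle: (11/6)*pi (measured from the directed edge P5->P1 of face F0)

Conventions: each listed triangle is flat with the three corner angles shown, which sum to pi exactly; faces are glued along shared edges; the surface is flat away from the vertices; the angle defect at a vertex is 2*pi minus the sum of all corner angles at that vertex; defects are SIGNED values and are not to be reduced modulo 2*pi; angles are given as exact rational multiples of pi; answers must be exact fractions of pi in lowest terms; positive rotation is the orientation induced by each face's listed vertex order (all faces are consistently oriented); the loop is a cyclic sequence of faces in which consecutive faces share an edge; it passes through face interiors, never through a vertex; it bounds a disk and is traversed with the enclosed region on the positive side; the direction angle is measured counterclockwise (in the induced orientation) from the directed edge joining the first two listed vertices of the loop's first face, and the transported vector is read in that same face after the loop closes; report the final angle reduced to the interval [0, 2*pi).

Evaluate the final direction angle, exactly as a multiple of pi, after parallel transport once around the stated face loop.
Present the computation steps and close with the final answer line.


enclosed vertex P1: corner angles sum to 2*pi, defect = 2*pi - 2*pi = 0
the final direction is the initial angle plus the enclosed defects, taken mod 2*pi in the induced orientation
final angle = (11/6)*pi + 0 = (11/6)*pi (mod 2*pi)

Answer: final direction angle = (11/6)*pi


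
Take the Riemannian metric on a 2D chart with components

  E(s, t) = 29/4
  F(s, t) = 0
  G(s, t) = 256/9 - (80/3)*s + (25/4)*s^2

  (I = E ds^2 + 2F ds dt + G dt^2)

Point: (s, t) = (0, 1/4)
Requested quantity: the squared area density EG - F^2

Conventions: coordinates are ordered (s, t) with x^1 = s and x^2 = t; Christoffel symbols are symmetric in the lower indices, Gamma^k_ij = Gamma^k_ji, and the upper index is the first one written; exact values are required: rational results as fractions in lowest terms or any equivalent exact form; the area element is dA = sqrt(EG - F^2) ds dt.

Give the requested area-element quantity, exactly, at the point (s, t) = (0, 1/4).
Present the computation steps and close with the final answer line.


E = 29/4, F = 0, G = 256/9; EG - F^2 = 1856/9

Answer: EG - F^2 = 1856/9


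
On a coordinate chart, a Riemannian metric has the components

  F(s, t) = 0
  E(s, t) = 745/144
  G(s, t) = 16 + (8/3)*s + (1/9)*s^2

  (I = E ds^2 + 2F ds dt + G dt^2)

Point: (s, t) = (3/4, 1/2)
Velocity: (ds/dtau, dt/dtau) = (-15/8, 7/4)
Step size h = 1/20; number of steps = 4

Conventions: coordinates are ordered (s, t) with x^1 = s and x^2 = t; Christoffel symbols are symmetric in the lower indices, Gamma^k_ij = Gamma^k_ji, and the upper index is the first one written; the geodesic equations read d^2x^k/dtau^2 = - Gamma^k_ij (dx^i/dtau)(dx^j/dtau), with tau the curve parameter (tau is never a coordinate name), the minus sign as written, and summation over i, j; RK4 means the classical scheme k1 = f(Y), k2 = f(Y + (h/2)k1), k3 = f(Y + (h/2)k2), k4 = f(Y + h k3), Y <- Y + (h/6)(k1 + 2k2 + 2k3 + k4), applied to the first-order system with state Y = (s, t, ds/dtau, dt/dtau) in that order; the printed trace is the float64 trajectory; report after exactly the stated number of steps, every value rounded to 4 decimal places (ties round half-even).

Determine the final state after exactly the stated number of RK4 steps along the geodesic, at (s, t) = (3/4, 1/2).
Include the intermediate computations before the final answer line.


f(Y) = (ds/dtau, dt/dtau, -Gamma^s_ij Y'^i Y'^j, -Gamma^t_ij Y'^i Y'^j) with the Gammas evaluated at the stage position; h = 0.050000; intermediate values shown to 6 dp
step 0: s = 0.7500, t = 0.5000, ds/dtau = -1.8750, dt/dtau = 1.7500
step 1:
  k1: at (s, t) = (0.750000, 0.500000), (ds/dtau, dt/dtau) = (-1.875000, 1.750000); Gamma_sss = 0.000000, Gamma_sst = 0.000000, Gamma_stt = -0.273826, Gamma_tss = 0.000000, Gamma_tst = 0.078431, Gamma_ttt = 0.000000; k1 = (-1.875000, 1.750000, 0.838591, 0.514706)
  k2: at (s, t) = (0.703125, 0.543750), (ds/dtau, dt/dtau) = (-1.854035, 1.762868); Gamma_sss = 0.000000, Gamma_sst = 0.000000, Gamma_stt = -0.272819, Gamma_tss = 0.000000, Gamma_tst = 0.078721, Gamma_ttt = 0.000000; k2 = (-1.854035, 1.762868, 0.847840, 0.514585)
  k3: at (s, t) = (0.703649, 0.544072), (ds/dtau, dt/dtau) = (-1.853804, 1.762865); Gamma_sss = 0.000000, Gamma_sst = 0.000000, Gamma_stt = -0.272830, Gamma_tss = 0.000000, Gamma_tst = 0.078718, Gamma_ttt = 0.000000; k3 = (-1.853804, 1.762865, 0.847872, 0.514499)
  k4: at (s, t) = (0.657310, 0.588143), (ds/dtau, dt/dtau) = (-1.832606, 1.775725); Gamma_sss = 0.000000, Gamma_sst = 0.000000, Gamma_stt = -0.271835, Gamma_tss = 0.000000, Gamma_tst = 0.079006, Gamma_ttt = 0.000000; k4 = (-1.832606, 1.775725, 0.857149, 0.514202)
  Y <- Y + (h/6)(k1 + 2k2 + 2k3 + k4): s = 0.6573, t = 0.5881, ds/dtau = -1.8326, dt/dtau = 1.7757
step 2:
  k1: at (s, t) = (0.657306, 0.588143), (ds/dtau, dt/dtau) = (-1.832607, 1.775726); Gamma_sss = 0.000000, Gamma_sst = 0.000000, Gamma_stt = -0.271835, Gamma_tss = 0.000000, Gamma_tst = 0.079006, Gamma_ttt = 0.000000; k1 = (-1.832607, 1.775726, 0.857150, 0.514202)
  k2: at (s, t) = (0.611491, 0.632536), (ds/dtau, dt/dtau) = (-1.811178, 1.788581); Gamma_sss = 0.000000, Gamma_sst = 0.000000, Gamma_stt = -0.270851, Gamma_tss = 0.000000, Gamma_tst = 0.079293, Gamma_ttt = 0.000000; k2 = (-1.811178, 1.788581, 0.866457, 0.513728)
  k3: at (s, t) = (0.612027, 0.632858), (ds/dtau, dt/dtau) = (-1.810946, 1.788569); Gamma_sss = 0.000000, Gamma_sst = 0.000000, Gamma_stt = -0.270862, Gamma_tss = 0.000000, Gamma_tst = 0.079289, Gamma_ttt = 0.000000; k3 = (-1.810946, 1.788569, 0.866483, 0.513637)
  k4: at (s, t) = (0.566759, 0.677572), (ds/dtau, dt/dtau) = (-1.789283, 1.801407); Gamma_sss = 0.000000, Gamma_sst = 0.000000, Gamma_stt = -0.269890, Gamma_tss = 0.000000, Gamma_tst = 0.079575, Gamma_ttt = 0.000000; k4 = (-1.789283, 1.801407, 0.875812, 0.512977)
  Y <- Y + (h/6)(k1 + 2k2 + 2k3 + k4): s = 0.5668, t = 0.6776, ds/dtau = -1.7893, dt/dtau = 1.8014
step 3:
  k1: at (s, t) = (0.566755, 0.677572), (ds/dtau, dt/dtau) = (-1.789283, 1.801408); Gamma_sss = 0.000000, Gamma_sst = 0.000000, Gamma_stt = -0.269890, Gamma_tss = 0.000000, Gamma_tst = 0.079575, Gamma_ttt = 0.000000; k1 = (-1.789283, 1.801408, 0.875812, 0.512977)
  k2: at (s, t) = (0.522023, 0.722607), (ds/dtau, dt/dtau) = (-1.767388, 1.814233); Gamma_sss = 0.000000, Gamma_sst = 0.000000, Gamma_stt = -0.268929, Gamma_tss = 0.000000, Gamma_tst = 0.079859, Gamma_ttt = 0.000000; k2 = (-1.767388, 1.814233, 0.885165, 0.512130)
  k3: at (s, t) = (0.522570, 0.722928), (ds/dtau, dt/dtau) = (-1.767154, 1.814211); Gamma_sss = 0.000000, Gamma_sst = 0.000000, Gamma_stt = -0.268941, Gamma_tss = 0.000000, Gamma_tst = 0.079856, Gamma_ttt = 0.000000; k3 = (-1.767154, 1.814211, 0.885183, 0.512034)
  k4: at (s, t) = (0.478397, 0.768282), (ds/dtau, dt/dtau) = (-1.745024, 1.827010); Gamma_sss = 0.000000, Gamma_sst = 0.000000, Gamma_stt = -0.267992, Gamma_tss = 0.000000, Gamma_tst = 0.080138, Gamma_ttt = 0.000000; k4 = (-1.745024, 1.827010, 0.894549, 0.510991)
  Y <- Y + (h/6)(k1 + 2k2 + 2k3 + k4): s = 0.4784, t = 0.7683, ds/dtau = -1.7450, dt/dtau = 1.8270
step 4:
  k1: at (s, t) = (0.478393, 0.768283), (ds/dtau, dt/dtau) = (-1.745024, 1.827011); Gamma_sss = 0.000000, Gamma_sst = 0.000000, Gamma_stt = -0.267992, Gamma_tss = 0.000000, Gamma_tst = 0.080139, Gamma_ttt = 0.000000; k1 = (-1.745024, 1.827011, 0.894550, 0.510992)
  k2: at (s, t) = (0.434768, 0.813958), (ds/dtau, dt/dtau) = (-1.722661, 1.839785); Gamma_sss = 0.000000, Gamma_sst = 0.000000, Gamma_stt = -0.267055, Gamma_tss = 0.000000, Gamma_tst = 0.080420, Gamma_ttt = 0.000000; k2 = (-1.722661, 1.839785, 0.903932, 0.509752)
  k3: at (s, t) = (0.435327, 0.814277), (ds/dtau, dt/dtau) = (-1.722426, 1.839754); Gamma_sss = 0.000000, Gamma_sst = 0.000000, Gamma_stt = -0.267067, Gamma_tss = 0.000000, Gamma_tst = 0.080416, Gamma_ttt = 0.000000; k3 = (-1.722426, 1.839754, 0.903942, 0.509651)
  k4: at (s, t) = (0.392272, 0.860270), (ds/dtau, dt/dtau) = (-1.699827, 1.852493); Gamma_sss = 0.000000, Gamma_sst = 0.000000, Gamma_stt = -0.266143, Gamma_tss = 0.000000, Gamma_tst = 0.080695, Gamma_ttt = 0.000000; k4 = (-1.699827, 1.852493, 0.913330, 0.508207)
  Y <- Y + (h/6)(k1 + 2k2 + 2k3 + k4): s = 0.3923, t = 0.8603, ds/dtau = -1.6998, dt/dtau = 1.8525

Answer: s = 0.3923, t = 0.8603, ds/dtau = -1.6998, dt/dtau = 1.8525


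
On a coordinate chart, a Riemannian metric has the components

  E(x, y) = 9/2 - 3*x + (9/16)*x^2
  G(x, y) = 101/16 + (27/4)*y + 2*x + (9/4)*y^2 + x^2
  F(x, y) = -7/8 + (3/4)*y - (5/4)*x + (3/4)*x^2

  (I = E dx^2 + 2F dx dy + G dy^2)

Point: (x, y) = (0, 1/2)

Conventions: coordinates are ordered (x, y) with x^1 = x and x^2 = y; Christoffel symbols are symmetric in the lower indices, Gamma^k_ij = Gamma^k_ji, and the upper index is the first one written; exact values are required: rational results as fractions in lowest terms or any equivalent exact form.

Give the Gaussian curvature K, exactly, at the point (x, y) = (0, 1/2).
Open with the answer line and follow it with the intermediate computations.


Answer: K = -1068/134689

E = 9/2, F = -1/2, G = 41/4, EG - F^2 = 367/8 at the point
E_x = -3, E_y = 0, F_x = -5/4, F_y = 3/4, G_x = 2, G_y = 9
E_yy = 0, F_xy = 0, G_xx = 2
Apply the Brioschi formula K = (det M1 - det M2)/(EG - F^2)^2 over the derivative matrices of E, F, G.
M1 = [[-E_yy/2 + F_xy - G_xx/2, E_x/2, F_x - E_y/2], [F_y - G_x/2, E, F], [G_y/2, F, G]] = [[-1, -3/2, -5/4], [-1/4, 9/2, -1/2], [9/2, -1/2, 41/4]]; det M1 = -339/16
M2 = [[0, E_y/2, G_x/2], [E_y/2, E, F], [G_x/2, F, G]] = [[0, 0, 1], [0, 9/2, -1/2], [1, -1/2, 41/4]]; det M2 = -9/2
det M1 - det M2 = -267/16; K = -267/16 / (367/8)^2 = -1068/134689


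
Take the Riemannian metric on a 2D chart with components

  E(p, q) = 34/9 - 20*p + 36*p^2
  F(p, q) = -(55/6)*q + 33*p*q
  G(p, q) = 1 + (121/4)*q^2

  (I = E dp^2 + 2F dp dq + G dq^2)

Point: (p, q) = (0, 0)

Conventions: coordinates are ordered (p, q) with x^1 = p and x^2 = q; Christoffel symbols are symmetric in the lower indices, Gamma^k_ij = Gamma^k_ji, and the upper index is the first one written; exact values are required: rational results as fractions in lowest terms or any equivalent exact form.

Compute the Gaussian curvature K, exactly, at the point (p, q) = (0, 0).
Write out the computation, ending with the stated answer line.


E = 34/9, F = 0, G = 1, EG - F^2 = 34/9 at the point
E_p = -20, E_q = 0, F_p = 0, F_q = -55/6, G_p = 0, G_q = 0
E_qq = 0, F_pq = 33, G_pp = 0
By Brioschi, K is (det M1 - det M2) divided by (EG - F^2) squared.
M1 = [[-E_qq/2 + F_pq - G_pp/2, E_p/2, F_p - E_q/2], [F_q - G_p/2, E, F], [G_q/2, F, G]] = [[33, -10, 0], [-55/6, 34/9, 0], [0, 0, 1]]; det M1 = 33
M2 = [[0, E_q/2, G_p/2], [E_q/2, E, F], [G_p/2, F, G]] = [[0, 0, 0], [0, 34/9, 0], [0, 0, 1]]; det M2 = 0
det M1 - det M2 = 33; K = 33 / (34/9)^2 = 2673/1156

Answer: K = 2673/1156


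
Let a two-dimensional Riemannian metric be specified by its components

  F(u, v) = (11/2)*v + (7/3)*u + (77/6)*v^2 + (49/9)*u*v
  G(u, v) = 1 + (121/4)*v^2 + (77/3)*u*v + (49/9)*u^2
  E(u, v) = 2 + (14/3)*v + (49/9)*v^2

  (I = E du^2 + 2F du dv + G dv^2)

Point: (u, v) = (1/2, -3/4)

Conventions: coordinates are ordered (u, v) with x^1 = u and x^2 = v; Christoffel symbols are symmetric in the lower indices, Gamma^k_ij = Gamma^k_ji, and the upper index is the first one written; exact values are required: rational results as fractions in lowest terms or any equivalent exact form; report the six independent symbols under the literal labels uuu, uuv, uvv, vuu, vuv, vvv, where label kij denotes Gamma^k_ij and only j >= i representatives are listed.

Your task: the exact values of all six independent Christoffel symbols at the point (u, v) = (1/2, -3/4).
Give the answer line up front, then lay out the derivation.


Answer: Gamma_uuu = 0, Gamma_uuv = -1008/5941, Gamma_uvv = -2376/5941, Gamma_vuu = 0, Gamma_vuv = -3976/5941, Gamma_vvv = -9372/5941

E = 25/16, F = 71/32, G = 5617/576 at the point
E_u = 0, E_v = -7/2, F_u = -7/4, F_v = -397/36, G_u = -497/36, G_v = -781/24
EG - F^2 = 5941/576;  g^inv = (576/5941) * [[5617/576, -71/32], [-71/32, 25/16]]
first-kind symbols [ij,l] = (1/2)(d_i g_jl + d_j g_il - d_l g_ij): [uu,u] = E_u/2 = 0, [uu,v] = F_u - E_v/2 = 0, [uv,u] = E_v/2 = -7/4, [uv,v] = G_u/2 = -497/72, [vv,u] = F_v - G_u/2 = -33/8, [vv,v] = G_v/2 = -781/48
Gamma^u_ij = (G*[ij,u] - F*[ij,v])/(EG - F^2), Gamma^v_ij = (E*[ij,v] - F*[ij,u])/(EG - F^2)


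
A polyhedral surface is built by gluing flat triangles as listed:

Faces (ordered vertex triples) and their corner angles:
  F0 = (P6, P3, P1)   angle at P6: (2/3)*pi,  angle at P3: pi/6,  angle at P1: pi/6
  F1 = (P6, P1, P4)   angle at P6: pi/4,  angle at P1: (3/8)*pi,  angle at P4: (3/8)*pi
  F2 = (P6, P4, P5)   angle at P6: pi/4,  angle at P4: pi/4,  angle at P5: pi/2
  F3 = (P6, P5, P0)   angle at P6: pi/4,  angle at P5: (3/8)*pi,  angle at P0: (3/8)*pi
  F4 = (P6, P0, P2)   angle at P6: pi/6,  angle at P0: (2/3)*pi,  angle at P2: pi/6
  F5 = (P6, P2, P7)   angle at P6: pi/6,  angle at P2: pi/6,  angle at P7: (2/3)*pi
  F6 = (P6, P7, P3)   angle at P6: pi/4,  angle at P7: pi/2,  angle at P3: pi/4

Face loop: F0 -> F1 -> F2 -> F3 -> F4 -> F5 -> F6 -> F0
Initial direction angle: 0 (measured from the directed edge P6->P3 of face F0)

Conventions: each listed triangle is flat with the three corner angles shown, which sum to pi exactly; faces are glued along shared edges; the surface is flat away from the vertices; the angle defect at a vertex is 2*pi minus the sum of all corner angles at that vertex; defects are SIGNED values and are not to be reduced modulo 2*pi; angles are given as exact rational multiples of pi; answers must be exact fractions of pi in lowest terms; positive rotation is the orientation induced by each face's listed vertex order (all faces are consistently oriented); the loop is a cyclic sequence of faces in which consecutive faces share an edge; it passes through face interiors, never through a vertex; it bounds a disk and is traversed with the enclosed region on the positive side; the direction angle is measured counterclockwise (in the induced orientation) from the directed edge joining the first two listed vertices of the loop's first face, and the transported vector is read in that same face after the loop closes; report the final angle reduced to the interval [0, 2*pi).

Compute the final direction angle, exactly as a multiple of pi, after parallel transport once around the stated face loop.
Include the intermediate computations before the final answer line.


enclosed vertex P6: corner angles sum to 2*pi, defect = 2*pi - 2*pi = 0
the rotation equals the total enclosed defect, so the final angle is initial + defects (mod 2*pi)
final angle = 0 + 0 = 0 (mod 2*pi)

Answer: final direction angle = 0
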